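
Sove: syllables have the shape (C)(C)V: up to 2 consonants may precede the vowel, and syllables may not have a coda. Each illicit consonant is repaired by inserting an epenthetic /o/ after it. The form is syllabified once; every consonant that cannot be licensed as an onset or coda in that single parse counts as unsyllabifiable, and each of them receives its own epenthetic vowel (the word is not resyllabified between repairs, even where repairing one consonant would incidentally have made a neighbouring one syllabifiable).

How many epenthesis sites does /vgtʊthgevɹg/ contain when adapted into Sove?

5

The unsyllabifiable consonants are /v/, /t/, /v/, /ɹ/, /g/; each receives one epenthetic vowel.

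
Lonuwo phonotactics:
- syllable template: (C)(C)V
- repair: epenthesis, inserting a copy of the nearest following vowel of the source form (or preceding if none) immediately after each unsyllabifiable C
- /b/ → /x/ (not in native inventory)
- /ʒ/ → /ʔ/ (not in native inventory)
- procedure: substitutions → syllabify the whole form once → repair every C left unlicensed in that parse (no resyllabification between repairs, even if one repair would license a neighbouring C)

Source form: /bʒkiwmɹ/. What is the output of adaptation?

xiʔkiwimiɹi

Substitution: /b/ → /x/, /ʒ/ → /ʔ/, giving /xʔkiwmɹ/.
Under (C)(C)V, the unsyllabifiable consonants are /x/, /w/, /m/, /ɹ/ (no codas are permitted; onsets may contain at most 2 consonants).
Epenthesis after each stranded consonant: /x/ → /xi/, /w/ → /wi/, /m/ → /mi/, /ɹ/ → /ɹi/.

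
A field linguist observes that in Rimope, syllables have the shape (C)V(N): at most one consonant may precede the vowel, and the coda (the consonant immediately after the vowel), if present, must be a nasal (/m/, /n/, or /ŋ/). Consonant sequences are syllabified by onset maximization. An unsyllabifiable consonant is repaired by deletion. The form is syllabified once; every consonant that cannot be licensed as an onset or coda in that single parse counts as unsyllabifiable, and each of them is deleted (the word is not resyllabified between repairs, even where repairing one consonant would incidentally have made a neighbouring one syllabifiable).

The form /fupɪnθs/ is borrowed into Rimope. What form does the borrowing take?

fupɪn

Under (C)V(N), the unsyllabifiable consonants are /θ/, /s/ (only a nasal (/m/, /n/, or /ŋ/) is licensed in coda position; onsets are limited to one consonant).
Deletion applies to /θ/, /s/.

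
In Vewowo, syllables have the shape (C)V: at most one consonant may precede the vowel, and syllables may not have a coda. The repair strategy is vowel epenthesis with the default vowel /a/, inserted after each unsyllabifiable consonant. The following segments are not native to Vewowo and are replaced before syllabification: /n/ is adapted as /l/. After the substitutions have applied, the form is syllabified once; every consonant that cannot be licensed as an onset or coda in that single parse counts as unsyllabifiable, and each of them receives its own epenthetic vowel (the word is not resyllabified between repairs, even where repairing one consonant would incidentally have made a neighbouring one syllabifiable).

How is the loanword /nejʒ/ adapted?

Substitution: /n/ → /l/, giving /lejʒ/.
The consonants /j/, /ʒ/ cannot be parsed into a legal (C)V syllable (no codas are permitted; onsets are limited to one consonant).
Inserting the epenthetic vowel yields /j/ → /ja/, /ʒ/ → /ʒa/.

lejaʒa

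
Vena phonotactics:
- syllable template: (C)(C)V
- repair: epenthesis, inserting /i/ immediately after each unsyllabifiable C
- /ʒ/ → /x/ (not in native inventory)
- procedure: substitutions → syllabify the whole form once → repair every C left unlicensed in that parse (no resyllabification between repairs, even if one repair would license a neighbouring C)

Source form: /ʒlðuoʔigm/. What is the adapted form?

Substitution: /ʒ/ → /x/, giving /xlðuoʔigm/.
Under (C)(C)V, the unsyllabifiable consonants are /x/, /g/, /m/ (no codas are permitted; onsets may contain at most 2 consonants).
Epenthesis after each stranded consonant: /x/ → /xi/, /g/ → /gi/, /m/ → /mi/.

xilðuoʔigimi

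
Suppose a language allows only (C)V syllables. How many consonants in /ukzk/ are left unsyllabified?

Under (C)V, the unsyllabifiable consonants are /k/, /z/, /k/ (no codas are permitted; onsets are limited to one consonant).

3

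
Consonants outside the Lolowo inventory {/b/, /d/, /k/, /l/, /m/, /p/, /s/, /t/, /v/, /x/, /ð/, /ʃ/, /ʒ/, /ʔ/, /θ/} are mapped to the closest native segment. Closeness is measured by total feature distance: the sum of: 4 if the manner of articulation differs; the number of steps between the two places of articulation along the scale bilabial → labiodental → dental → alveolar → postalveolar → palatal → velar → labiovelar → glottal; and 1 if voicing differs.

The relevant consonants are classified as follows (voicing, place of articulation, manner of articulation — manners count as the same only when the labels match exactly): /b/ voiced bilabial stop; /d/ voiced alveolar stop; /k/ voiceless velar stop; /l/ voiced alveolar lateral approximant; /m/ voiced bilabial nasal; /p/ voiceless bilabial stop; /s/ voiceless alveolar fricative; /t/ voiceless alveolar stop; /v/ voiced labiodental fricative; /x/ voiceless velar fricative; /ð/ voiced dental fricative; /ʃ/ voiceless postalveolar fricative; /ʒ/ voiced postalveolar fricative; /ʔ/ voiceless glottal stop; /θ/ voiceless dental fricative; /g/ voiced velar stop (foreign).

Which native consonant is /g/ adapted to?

k

/k/ is closest: same manner (stop), place distance 0 (velar→velar), voicing differs (+1); total 1. Next closest is /d/ at distance 3.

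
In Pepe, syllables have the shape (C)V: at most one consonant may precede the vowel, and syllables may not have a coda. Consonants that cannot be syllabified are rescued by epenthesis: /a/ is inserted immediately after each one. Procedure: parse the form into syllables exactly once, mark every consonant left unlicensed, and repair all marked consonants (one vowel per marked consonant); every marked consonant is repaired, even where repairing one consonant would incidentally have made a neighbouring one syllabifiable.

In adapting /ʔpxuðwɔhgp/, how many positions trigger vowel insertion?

6

The unsyllabifiable consonants are /ʔ/, /p/, /ð/, /h/, /g/, /p/; each receives one epenthetic vowel.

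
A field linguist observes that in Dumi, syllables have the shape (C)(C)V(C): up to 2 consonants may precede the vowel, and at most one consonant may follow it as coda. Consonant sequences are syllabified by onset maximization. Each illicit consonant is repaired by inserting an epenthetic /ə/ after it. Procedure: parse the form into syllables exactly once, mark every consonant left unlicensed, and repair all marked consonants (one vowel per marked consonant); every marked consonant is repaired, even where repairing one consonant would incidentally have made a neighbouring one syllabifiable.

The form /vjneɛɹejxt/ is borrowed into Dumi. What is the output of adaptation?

Under (C)(C)V(C), the unsyllabifiable consonants are /v/, /x/, /t/ (at most one coda consonant is licensed; onsets may contain at most 2 consonants).
Each unlicensed consonant becomes the onset of a new syllable: /v/ → /və/, /x/ → /xə/, /t/ → /tə/.

vəjneɛɹejxətə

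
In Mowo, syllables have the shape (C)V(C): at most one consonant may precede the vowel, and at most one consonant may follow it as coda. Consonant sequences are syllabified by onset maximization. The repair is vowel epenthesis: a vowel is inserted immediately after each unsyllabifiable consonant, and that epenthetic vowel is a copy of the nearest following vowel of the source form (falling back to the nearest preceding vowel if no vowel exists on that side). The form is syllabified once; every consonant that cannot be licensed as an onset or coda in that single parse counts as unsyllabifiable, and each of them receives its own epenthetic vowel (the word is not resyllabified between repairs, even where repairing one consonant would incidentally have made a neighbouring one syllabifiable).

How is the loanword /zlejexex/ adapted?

zelejexex

The consonants /z/ cannot be parsed into a legal (C)V(C) syllable (at most one coda consonant is licensed; onsets are limited to one consonant).
Each unlicensed consonant becomes the onset of a new syllable: /z/ → /ze/.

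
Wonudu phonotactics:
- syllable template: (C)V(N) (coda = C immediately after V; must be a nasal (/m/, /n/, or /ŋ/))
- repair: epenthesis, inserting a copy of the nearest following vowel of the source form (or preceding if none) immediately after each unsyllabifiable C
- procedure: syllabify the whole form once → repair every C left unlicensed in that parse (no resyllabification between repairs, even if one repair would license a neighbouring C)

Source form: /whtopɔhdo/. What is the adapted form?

The consonants /w/, /h/, /h/ cannot be parsed into a legal (C)V(N) syllable (only a nasal (/m/, /n/, or /ŋ/) is licensed in coda position; onsets are limited to one consonant).
Epenthesis after each stranded consonant: /w/ → /wo/, /h/ → /ho/, /h/ → /ho/.

wohotopɔhodo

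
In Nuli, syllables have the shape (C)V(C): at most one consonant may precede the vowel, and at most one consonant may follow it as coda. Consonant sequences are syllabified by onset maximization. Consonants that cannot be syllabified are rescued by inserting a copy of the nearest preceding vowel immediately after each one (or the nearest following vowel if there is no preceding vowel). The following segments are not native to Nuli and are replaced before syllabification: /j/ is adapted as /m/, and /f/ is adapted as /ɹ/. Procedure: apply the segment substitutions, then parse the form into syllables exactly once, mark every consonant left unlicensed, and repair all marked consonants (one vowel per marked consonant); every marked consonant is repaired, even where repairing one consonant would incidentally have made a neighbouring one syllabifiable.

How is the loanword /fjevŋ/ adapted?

ɹemevŋe

Substitution: /f/ → /ɹ/, /j/ → /m/, giving /ɹmevŋ/.
The consonants /ɹ/, /ŋ/ cannot be parsed into a legal (C)V(C) syllable (at most one coda consonant is licensed; onsets are limited to one consonant).
Epenthesis after each stranded consonant: /ɹ/ → /ɹe/, /ŋ/ → /ŋe/.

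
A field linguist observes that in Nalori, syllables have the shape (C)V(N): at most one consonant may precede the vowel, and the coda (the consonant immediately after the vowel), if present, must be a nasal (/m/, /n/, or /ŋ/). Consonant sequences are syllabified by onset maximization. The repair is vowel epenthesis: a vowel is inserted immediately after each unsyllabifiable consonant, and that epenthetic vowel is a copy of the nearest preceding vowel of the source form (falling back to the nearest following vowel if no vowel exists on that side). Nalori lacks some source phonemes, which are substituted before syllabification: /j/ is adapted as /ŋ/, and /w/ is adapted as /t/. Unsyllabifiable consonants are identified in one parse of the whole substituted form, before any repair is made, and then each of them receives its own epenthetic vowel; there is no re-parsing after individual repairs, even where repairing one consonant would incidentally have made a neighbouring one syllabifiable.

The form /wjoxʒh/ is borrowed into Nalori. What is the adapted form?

Substitution: /w/ → /t/, /j/ → /ŋ/, giving /tŋoxʒh/.
Syllabifying with onset maximization leaves /t/, /x/, /ʒ/, /h/ stranded (only a nasal (/m/, /n/, or /ŋ/) is licensed in coda position; onsets are limited to one consonant).
Epenthesis after each stranded consonant: /t/ → /to/, /x/ → /xo/, /ʒ/ → /ʒo/, /h/ → /ho/.

toŋoxoʒoho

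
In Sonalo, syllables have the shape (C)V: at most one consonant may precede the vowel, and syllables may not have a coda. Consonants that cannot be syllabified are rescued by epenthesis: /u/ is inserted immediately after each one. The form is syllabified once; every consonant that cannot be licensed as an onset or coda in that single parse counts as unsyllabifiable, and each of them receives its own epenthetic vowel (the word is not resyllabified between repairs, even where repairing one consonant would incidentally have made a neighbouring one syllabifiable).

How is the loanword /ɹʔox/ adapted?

ɹuʔoxu

Under (C)V, the unsyllabifiable consonants are /ɹ/, /x/ (no codas are permitted; onsets are limited to one consonant).
Inserting the epenthetic vowel yields /ɹ/ → /ɹu/, /x/ → /xu/.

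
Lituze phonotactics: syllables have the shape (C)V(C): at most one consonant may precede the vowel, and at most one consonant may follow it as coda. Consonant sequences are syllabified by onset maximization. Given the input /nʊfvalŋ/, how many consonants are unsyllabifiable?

Under (C)V(C), the unsyllabifiable consonants are /ŋ/ (at most one coda consonant is licensed; onsets are limited to one consonant).

1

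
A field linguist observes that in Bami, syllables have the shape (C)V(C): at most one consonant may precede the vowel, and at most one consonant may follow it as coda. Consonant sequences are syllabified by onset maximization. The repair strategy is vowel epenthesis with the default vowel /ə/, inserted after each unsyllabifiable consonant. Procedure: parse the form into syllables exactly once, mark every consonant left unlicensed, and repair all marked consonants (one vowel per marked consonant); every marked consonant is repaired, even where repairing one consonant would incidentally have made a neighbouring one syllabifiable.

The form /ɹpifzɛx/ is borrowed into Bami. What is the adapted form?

ɹəpifzɛx

Syllabifying with onset maximization leaves /ɹ/ stranded (at most one coda consonant is licensed; onsets are limited to one consonant).
Inserting the epenthetic vowel yields /ɹ/ → /ɹə/.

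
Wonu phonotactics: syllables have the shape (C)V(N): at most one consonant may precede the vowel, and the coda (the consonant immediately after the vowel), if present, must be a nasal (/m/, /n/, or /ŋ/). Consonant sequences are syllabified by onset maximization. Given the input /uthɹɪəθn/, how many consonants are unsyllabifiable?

Under (C)V(N), the unsyllabifiable consonants are /t/, /h/, /θ/, /n/ (only a nasal (/m/, /n/, or /ŋ/) is licensed in coda position; onsets are limited to one consonant).

4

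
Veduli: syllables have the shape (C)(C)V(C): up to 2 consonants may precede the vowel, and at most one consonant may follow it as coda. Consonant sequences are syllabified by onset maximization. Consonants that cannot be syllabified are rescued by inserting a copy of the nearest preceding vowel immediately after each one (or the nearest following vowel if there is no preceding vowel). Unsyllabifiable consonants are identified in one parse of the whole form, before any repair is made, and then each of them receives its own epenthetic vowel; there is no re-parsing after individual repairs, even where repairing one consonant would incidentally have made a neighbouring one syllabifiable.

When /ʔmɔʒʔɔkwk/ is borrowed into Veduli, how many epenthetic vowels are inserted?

2

The unsyllabifiable consonants are /w/, /k/; each receives one epenthetic vowel.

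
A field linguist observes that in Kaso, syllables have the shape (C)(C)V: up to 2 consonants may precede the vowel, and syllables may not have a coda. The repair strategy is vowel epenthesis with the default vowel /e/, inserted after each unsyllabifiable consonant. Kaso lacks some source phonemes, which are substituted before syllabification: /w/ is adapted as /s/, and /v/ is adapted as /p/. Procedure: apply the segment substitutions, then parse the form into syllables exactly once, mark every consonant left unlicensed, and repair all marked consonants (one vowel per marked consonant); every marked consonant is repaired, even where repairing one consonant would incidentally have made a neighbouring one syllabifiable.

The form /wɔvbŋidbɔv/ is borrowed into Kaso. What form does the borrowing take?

Substitution: /w/ → /s/, /v/ → /p/, giving /sɔpbŋidbɔp/.
The consonants /p/, /p/ cannot be parsed into a legal (C)(C)V syllable (no codas are permitted; onsets may contain at most 2 consonants).
Inserting the epenthetic vowel yields /p/ → /pe/, /p/ → /pe/.

sɔpebŋidbɔpe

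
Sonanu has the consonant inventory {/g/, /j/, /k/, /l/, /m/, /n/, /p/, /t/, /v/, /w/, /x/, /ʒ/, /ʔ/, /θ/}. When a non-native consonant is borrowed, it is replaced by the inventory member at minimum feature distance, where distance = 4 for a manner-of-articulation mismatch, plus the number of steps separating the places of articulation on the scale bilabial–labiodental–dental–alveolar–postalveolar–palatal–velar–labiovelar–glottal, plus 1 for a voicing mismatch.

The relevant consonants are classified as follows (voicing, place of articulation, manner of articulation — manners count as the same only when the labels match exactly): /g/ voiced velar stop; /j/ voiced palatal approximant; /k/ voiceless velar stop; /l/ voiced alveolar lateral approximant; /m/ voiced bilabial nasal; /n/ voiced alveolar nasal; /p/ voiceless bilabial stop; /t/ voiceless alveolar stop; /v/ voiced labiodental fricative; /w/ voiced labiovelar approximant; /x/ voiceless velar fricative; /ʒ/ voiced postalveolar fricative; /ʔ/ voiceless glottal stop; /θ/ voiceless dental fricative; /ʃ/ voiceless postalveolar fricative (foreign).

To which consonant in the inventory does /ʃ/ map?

/ʒ/ is closest: same manner (fricative), place distance 0 (postalveolar→postalveolar), voicing differs (+1); total 1. Next closest is /x/ at distance 2.

ʒ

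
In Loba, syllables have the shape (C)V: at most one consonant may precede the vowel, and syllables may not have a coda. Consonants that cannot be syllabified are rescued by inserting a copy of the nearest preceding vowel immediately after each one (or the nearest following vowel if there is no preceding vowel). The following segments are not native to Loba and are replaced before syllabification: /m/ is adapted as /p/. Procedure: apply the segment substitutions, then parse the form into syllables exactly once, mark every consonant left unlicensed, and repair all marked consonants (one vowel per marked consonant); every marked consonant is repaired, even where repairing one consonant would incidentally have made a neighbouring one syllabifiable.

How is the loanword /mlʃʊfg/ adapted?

pʊlʊʃʊfʊgʊ

Substitution: /m/ → /p/, giving /plʃʊfg/.
Syllabifying with onset maximization leaves /p/, /l/, /f/, /g/ stranded (no codas are permitted; onsets are limited to one consonant).
Epenthesis after each stranded consonant: /p/ → /pʊ/, /l/ → /lʊ/, /f/ → /fʊ/, /g/ → /gʊ/.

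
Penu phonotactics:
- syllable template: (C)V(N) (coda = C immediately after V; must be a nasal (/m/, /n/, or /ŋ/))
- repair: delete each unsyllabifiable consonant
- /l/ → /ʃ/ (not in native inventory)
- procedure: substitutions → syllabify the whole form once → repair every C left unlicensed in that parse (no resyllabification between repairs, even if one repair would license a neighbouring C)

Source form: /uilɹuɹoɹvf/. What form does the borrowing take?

Substitution: /l/ → /ʃ/, giving /uiʃɹuɹoɹvf/.
Under (C)V(N), the unsyllabifiable consonants are /ʃ/, /ɹ/, /v/, /f/ (only a nasal (/m/, /n/, or /ŋ/) is licensed in coda position; onsets are limited to one consonant).
Deleting the stranded consonants removes /ʃ/, /ɹ/, /v/, /f/.

uiɹuɹo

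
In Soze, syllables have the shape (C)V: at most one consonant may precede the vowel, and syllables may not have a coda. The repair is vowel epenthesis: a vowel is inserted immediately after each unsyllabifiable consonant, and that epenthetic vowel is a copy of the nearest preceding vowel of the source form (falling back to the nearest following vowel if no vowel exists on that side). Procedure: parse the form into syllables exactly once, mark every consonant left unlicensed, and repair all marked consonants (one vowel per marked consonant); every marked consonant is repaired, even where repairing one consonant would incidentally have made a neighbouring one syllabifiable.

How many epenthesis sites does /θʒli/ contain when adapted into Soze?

The unsyllabifiable consonants are /θ/, /ʒ/; each receives one epenthetic vowel.

2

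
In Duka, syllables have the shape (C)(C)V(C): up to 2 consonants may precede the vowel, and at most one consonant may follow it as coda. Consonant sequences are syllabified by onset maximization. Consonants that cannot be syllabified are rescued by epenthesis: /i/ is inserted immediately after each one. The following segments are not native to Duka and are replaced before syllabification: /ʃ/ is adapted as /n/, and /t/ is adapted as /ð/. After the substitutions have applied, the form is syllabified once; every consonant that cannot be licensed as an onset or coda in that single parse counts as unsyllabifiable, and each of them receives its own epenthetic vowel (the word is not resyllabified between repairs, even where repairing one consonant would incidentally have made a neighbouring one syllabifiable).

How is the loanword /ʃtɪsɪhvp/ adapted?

Substitution: /ʃ/ → /n/, /t/ → /ð/, giving /nðɪsɪhvp/.
Under (C)(C)V(C), the unsyllabifiable consonants are /v/, /p/ (at most one coda consonant is licensed; onsets may contain at most 2 consonants).
Each unlicensed consonant becomes the onset of a new syllable: /v/ → /vi/, /p/ → /pi/.

nðɪsɪhvipi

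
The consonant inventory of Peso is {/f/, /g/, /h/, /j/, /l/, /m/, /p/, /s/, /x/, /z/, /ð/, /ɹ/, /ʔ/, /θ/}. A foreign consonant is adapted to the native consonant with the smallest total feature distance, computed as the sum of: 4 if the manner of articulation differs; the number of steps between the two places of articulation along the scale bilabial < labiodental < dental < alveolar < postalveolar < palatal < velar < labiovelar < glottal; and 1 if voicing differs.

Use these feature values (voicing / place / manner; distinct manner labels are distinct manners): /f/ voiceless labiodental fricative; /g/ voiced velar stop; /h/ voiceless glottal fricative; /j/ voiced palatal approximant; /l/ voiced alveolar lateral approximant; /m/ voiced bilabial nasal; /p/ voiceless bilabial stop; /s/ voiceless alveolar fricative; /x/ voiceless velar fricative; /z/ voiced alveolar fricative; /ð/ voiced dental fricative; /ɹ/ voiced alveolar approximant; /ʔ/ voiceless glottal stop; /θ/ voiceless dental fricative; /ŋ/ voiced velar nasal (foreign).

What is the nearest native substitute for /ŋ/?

/g/ is closest: manner differs (nasal→stop, +4), place distance 0 (velar→velar), same voicing; total 4. Next closest is /j/ at distance 5.

g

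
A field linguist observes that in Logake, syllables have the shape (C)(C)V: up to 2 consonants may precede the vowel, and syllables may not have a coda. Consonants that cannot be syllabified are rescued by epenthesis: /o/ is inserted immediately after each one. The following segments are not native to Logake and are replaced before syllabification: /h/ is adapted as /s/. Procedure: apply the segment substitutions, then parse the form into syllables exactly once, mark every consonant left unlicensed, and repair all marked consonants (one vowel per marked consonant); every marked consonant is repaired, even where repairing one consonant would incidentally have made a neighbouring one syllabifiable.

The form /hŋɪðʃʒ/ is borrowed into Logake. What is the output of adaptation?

Substitution: /h/ → /s/, giving /sŋɪðʃʒ/.
Under (C)(C)V, the unsyllabifiable consonants are /ð/, /ʃ/, /ʒ/ (no codas are permitted; onsets may contain at most 2 consonants).
Epenthesis after each stranded consonant: /ð/ → /ðo/, /ʃ/ → /ʃo/, /ʒ/ → /ʒo/.

sŋɪðoʃoʒo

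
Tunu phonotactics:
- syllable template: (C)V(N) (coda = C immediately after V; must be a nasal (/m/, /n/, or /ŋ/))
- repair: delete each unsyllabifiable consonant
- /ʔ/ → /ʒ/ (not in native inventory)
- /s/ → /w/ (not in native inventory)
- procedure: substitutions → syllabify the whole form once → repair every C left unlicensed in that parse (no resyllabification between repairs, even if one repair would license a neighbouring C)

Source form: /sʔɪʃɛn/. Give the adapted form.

Substitution: /s/ → /w/, /ʔ/ → /ʒ/, giving /wʒɪʃɛn/.
The consonants /w/ cannot be parsed into a legal (C)V(N) syllable (only a nasal (/m/, /n/, or /ŋ/) is licensed in coda position; onsets are limited to one consonant).
Deleting the stranded consonants removes /w/.

ʒɪʃɛn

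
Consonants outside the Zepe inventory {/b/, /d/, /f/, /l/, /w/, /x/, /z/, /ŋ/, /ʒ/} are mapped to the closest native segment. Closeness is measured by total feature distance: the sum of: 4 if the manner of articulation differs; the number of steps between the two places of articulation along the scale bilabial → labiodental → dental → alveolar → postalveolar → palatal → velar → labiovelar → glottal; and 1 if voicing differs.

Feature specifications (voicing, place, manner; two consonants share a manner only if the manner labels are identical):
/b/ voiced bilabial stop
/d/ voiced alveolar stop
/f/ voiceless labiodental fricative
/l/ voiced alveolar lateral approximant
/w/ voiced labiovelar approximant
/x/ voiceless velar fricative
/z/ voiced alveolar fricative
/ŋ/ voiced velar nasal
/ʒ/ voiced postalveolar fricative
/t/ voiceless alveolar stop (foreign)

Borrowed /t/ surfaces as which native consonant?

/d/ is closest: same manner (stop), place distance 0 (alveolar→alveolar), voicing differs (+1); total 1. Next closest is /b/ at distance 4.

d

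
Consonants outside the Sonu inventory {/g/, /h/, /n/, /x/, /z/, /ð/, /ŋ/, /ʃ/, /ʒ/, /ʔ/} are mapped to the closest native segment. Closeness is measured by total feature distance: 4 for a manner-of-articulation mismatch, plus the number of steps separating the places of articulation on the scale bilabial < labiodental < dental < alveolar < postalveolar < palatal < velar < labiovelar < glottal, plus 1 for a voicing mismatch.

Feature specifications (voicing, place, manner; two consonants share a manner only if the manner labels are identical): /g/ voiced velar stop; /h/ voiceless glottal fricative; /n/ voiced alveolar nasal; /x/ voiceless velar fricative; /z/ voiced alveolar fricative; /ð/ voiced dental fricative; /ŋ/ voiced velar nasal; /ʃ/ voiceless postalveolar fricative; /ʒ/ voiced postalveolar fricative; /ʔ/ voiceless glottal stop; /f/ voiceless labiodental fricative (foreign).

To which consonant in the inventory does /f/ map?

/ð/ is closest: same manner (fricative), place distance 1 (labiodental→dental), voicing differs (+1); total 2. Next closest is /z/ at distance 3.

ð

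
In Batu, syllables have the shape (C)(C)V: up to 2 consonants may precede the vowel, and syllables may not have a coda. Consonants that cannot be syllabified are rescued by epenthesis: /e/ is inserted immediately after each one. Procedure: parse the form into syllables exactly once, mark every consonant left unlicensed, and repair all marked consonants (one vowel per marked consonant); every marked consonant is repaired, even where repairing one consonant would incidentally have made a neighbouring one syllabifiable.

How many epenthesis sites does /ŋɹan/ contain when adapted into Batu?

1

The unsyllabifiable consonants are /n/; each receives one epenthetic vowel.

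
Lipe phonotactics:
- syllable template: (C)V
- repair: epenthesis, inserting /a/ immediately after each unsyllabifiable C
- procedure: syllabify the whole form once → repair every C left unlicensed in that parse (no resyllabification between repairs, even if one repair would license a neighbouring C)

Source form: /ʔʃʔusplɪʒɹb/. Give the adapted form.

ʔaʃaʔusapalɪʒaɹaba

Syllabifying with onset maximization leaves /ʔ/, /ʃ/, /s/, /p/, /ʒ/, /ɹ/, /b/ stranded (no codas are permitted; onsets are limited to one consonant).
Epenthesis after each stranded consonant: /ʔ/ → /ʔa/, /ʃ/ → /ʃa/, /s/ → /sa/, /p/ → /pa/, /ʒ/ → /ʒa/, /ɹ/ → /ɹa/, /b/ → /ba/.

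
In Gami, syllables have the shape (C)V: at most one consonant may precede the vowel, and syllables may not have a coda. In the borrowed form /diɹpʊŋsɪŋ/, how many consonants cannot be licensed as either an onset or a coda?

3

Syllabifying with onset maximization leaves /ɹ/, /ŋ/, /ŋ/ stranded (no codas are permitted; onsets are limited to one consonant).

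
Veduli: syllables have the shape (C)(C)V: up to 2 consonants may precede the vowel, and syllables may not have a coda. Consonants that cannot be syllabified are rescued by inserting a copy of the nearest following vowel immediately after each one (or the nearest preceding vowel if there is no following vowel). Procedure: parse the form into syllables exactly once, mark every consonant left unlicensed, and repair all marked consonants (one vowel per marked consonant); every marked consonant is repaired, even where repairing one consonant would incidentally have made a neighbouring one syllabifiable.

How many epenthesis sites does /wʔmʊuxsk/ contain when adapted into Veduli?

4

The unsyllabifiable consonants are /w/, /x/, /s/, /k/; each receives one epenthetic vowel.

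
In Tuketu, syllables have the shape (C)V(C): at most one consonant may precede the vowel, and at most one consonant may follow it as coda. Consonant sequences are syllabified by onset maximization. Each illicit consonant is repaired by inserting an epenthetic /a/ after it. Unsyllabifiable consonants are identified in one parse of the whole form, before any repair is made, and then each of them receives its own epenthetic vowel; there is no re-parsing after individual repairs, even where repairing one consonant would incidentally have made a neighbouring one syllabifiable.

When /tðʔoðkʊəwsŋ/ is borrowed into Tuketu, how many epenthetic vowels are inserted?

The unsyllabifiable consonants are /t/, /ð/, /s/, /ŋ/; each receives one epenthetic vowel.

4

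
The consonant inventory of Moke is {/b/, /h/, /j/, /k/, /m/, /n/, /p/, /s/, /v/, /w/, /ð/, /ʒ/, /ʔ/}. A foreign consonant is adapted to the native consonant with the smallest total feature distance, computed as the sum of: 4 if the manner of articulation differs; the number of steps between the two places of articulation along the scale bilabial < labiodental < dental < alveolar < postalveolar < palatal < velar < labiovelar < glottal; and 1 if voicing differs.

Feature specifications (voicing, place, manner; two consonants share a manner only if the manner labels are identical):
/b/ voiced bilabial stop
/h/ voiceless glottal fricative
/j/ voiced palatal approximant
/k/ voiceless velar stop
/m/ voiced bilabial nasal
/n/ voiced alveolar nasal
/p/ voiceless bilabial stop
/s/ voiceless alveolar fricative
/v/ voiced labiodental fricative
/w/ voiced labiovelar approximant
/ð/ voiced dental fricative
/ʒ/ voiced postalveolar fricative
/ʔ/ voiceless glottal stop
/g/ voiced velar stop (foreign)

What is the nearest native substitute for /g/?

/k/ is closest: same manner (stop), place distance 0 (velar→velar), voicing differs (+1); total 1. Next closest is /ʔ/ at distance 3.

k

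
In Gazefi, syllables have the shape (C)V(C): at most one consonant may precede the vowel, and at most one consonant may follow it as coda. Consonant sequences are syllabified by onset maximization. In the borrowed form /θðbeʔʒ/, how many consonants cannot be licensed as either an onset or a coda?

Under (C)V(C), the unsyllabifiable consonants are /θ/, /ð/, /ʒ/ (at most one coda consonant is licensed; onsets are limited to one consonant).

3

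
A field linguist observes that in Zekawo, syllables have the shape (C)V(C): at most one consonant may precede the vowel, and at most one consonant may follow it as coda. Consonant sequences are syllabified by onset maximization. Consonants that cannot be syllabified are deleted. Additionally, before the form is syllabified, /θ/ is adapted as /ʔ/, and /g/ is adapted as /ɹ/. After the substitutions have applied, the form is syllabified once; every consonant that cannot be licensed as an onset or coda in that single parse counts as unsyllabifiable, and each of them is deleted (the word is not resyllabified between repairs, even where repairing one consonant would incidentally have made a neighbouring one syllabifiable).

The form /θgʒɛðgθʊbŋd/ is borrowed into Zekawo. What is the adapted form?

Substitution: /θ/ → /ʔ/, /g/ → /ɹ/, giving /ʔɹʒɛðɹʔʊbŋd/.
Under (C)V(C), the unsyllabifiable consonants are /ʔ/, /ɹ/, /ɹ/, /ŋ/, /d/ (at most one coda consonant is licensed; onsets are limited to one consonant).
Deleting the stranded consonants removes /ʔ/, /ɹ/, /ɹ/, /ŋ/, /d/.

ʒɛðʔʊb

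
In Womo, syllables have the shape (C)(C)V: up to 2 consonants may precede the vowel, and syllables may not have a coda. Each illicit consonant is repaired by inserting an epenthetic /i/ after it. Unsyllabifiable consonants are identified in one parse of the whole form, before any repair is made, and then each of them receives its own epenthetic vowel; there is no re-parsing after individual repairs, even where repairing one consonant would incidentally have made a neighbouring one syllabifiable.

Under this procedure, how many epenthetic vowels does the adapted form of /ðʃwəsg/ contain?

The unsyllabifiable consonants are /ð/, /s/, /g/; each receives one epenthetic vowel.

3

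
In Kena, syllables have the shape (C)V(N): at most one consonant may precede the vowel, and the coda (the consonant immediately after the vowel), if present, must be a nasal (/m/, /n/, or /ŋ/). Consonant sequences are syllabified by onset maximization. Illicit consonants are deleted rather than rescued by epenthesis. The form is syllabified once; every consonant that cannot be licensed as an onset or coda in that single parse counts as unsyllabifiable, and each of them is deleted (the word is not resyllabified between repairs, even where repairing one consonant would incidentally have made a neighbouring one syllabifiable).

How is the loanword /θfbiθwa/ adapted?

biwa

Syllabifying with onset maximization leaves /θ/, /f/, /θ/ stranded (only a nasal (/m/, /n/, or /ŋ/) is licensed in coda position; onsets are limited to one consonant).
Deleting the stranded consonants removes /θ/, /f/, /θ/.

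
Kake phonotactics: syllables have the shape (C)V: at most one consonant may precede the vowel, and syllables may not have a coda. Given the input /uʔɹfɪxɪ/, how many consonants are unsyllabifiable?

2

The consonants /ʔ/, /ɹ/ cannot be parsed into a legal (C)V syllable (no codas are permitted; onsets are limited to one consonant).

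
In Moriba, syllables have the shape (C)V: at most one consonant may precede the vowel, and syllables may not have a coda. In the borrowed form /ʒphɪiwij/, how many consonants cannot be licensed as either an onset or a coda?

3

Syllabifying with onset maximization leaves /ʒ/, /p/, /j/ stranded (no codas are permitted; onsets are limited to one consonant).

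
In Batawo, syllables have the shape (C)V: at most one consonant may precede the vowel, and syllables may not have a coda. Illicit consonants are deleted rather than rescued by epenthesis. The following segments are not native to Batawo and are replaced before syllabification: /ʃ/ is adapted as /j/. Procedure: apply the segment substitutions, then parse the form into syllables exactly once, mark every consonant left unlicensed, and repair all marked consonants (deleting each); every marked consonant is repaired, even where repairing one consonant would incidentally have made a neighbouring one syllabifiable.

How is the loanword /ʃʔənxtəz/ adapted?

Substitution: /ʃ/ → /j/, giving /jʔənxtəz/.
Under (C)V, the unsyllabifiable consonants are /j/, /n/, /x/, /z/ (no codas are permitted; onsets are limited to one consonant).
Each unlicensed consonant is deleted: /j/, /n/, /x/, /z/.

ʔətə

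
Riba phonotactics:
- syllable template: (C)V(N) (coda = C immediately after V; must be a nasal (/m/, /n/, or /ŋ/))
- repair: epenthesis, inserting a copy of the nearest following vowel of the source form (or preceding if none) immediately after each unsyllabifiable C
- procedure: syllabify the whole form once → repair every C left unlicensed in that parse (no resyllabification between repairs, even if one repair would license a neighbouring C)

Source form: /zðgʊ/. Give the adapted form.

zʊðʊgʊ

The consonants /z/, /ð/ cannot be parsed into a legal (C)V(N) syllable (only a nasal (/m/, /n/, or /ŋ/) is licensed in coda position; onsets are limited to one consonant).
Each unlicensed consonant becomes the onset of a new syllable: /z/ → /zʊ/, /ð/ → /ðʊ/.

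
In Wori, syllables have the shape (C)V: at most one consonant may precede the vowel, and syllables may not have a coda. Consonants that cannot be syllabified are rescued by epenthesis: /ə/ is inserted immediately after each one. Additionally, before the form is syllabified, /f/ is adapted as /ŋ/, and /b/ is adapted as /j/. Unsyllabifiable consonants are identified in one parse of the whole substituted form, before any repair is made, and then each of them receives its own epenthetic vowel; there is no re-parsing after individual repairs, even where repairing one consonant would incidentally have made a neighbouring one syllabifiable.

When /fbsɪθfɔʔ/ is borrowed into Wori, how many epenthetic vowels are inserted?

After substitution the input is /ŋjsɪθŋɔʔ/.
The unsyllabifiable consonants are /ŋ/, /j/, /θ/, /ʔ/; each receives one epenthetic vowel.

4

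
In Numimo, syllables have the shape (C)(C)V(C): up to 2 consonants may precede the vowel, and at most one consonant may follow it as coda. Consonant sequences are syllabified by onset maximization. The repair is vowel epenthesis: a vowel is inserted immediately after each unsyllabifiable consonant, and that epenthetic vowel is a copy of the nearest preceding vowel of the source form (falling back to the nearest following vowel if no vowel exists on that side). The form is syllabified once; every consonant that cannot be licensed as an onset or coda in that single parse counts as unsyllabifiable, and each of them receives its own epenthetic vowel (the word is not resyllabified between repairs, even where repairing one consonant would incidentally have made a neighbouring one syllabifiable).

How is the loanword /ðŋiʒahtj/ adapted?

The consonants /t/, /j/ cannot be parsed into a legal (C)(C)V(C) syllable (at most one coda consonant is licensed; onsets may contain at most 2 consonants).
Inserting the epenthetic vowel yields /t/ → /ta/, /j/ → /ja/.

ðŋiʒahtaja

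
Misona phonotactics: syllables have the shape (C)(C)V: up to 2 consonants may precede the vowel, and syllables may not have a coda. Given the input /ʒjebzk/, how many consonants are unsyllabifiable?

The consonants /b/, /z/, /k/ cannot be parsed into a legal (C)(C)V syllable (no codas are permitted; onsets may contain at most 2 consonants).

3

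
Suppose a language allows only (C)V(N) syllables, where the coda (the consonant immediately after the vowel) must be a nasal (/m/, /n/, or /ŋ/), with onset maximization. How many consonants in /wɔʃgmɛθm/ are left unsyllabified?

Syllabifying with onset maximization leaves /ʃ/, /g/, /θ/, /m/ stranded (only a nasal (/m/, /n/, or /ŋ/) is licensed in coda position; onsets are limited to one consonant).

4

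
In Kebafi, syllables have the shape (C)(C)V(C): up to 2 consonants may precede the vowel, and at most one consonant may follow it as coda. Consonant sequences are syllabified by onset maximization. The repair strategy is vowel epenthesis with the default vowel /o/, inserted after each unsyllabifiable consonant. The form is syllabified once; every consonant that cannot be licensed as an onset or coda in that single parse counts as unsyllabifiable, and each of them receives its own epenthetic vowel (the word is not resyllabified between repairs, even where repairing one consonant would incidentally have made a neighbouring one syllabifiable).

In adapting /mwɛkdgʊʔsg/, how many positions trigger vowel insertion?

2

The unsyllabifiable consonants are /s/, /g/; each receives one epenthetic vowel.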